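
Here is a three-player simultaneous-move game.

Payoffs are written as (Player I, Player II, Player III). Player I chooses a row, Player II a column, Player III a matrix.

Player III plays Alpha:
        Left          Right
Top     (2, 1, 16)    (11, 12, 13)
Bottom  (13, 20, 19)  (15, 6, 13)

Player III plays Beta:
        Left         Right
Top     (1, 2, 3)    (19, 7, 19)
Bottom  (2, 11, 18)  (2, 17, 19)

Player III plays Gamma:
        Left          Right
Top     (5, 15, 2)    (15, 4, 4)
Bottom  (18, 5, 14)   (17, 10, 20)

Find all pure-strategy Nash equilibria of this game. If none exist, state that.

Mark each player's best response to every combination of opponents' strategies; a profile where every player is best-responding is a pure Nash equilibrium.
Player I against (Left, Alpha): payoffs 2, 13 → best response Bottom.
Player I against (Left, Beta): payoffs 1, 2 → best response Bottom.
Player I against (Left, Gamma): payoffs 5, 18 → best response Bottom.
Player I against (Right, Alpha): payoffs 11, 15 → best response Bottom.
Player I against (Right, Beta): payoffs 19, 2 → best response Top.
Player I against (Right, Gamma): payoffs 15, 17 → best response Bottom.
Player II against (Top, Alpha): payoffs 1, 12 → best response Right.
Player II against (Top, Beta): payoffs 2, 7 → best response Right.
Player II against (Top, Gamma): payoffs 15, 4 → best response Left.
Player II against (Bottom, Alpha): payoffs 20, 6 → best response Left.
Player II against (Bottom, Beta): payoffs 11, 17 → best response Right.
Player II against (Bottom, Gamma): payoffs 5, 10 → best response Right.
Player III against (Top, Left): payoffs 16, 3, 2 → best response Alpha.
Player III against (Top, Right): payoffs 13, 19, 4 → best response Beta.
Player III against (Bottom, Left): payoffs 19, 18, 14 → best response Alpha.
Player III against (Bottom, Right): payoffs 13, 19, 20 → best response Gamma.
Mutual best responses: (Top, Right, Beta); (Bottom, Left, Alpha); (Bottom, Right, Gamma).

The pure Nash equilibria are (Top, Right, Beta); (Bottom, Left, Alpha); (Bottom, Right, Gamma).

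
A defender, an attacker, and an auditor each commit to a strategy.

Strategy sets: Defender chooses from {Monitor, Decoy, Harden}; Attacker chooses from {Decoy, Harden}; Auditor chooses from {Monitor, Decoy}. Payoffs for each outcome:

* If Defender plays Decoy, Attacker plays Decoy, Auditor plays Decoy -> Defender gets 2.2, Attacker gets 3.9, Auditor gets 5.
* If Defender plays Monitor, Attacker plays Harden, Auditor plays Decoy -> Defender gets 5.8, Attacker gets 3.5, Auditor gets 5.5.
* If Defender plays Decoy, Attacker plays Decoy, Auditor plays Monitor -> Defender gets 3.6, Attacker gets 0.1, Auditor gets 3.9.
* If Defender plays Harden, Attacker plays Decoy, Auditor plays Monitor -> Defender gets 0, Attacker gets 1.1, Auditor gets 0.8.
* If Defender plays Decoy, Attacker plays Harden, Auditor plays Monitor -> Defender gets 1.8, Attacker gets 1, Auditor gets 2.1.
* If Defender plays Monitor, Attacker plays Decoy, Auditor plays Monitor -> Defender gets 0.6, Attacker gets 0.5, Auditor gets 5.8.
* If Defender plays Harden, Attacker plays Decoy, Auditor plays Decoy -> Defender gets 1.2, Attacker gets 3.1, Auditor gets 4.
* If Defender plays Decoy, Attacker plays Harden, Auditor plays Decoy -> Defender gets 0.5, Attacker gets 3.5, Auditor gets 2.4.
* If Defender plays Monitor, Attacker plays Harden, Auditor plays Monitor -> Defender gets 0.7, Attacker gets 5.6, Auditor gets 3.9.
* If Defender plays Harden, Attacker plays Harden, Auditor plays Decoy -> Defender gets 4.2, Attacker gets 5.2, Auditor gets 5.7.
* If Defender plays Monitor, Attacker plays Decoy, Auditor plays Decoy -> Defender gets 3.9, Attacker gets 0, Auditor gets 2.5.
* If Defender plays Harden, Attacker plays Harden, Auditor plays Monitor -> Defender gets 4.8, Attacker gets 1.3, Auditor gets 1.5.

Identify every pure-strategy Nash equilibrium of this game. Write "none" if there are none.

Pure NE: (Monitor, Harden, Decoy)

(Monitor, Decoy, Monitor): Defender can switch to Decoy (0.6 → 3.6). Not NE.
(Monitor, Decoy, Decoy): Attacker can switch to Harden (0 → 3.5). Not NE.
(Monitor, Harden, Monitor): Defender can switch to Decoy (0.7 → 1.8). Not NE.
(Monitor, Harden, Decoy): Defender gets 5.8, best alternative 4.2; Attacker gets 3.5, best alternative 0; Auditor gets 5.5, best alternative 3.9. No profitable deviation — NE.
(Decoy, Decoy, Monitor): Attacker can switch to Harden (0.1 → 1). Not NE.
(Decoy, Decoy, Decoy): Defender can switch to Monitor (2.2 → 3.9). Not NE.
(Decoy, Harden, Monitor): Defender can switch to Harden (1.8 → 4.8). Not NE.
(Decoy, Harden, Decoy): Defender can switch to Monitor (0.5 → 5.8). Not NE.
(Harden, Decoy, Monitor): Defender can switch to Monitor (0 → 0.6). Not NE.
(Harden, Decoy, Decoy): Defender can switch to Monitor (1.2 → 3.9). Not NE.
(Harden, Harden, Monitor): Auditor can switch to Decoy (1.5 → 5.7). Not NE.
(Harden, Harden, Decoy): Defender can switch to Monitor (4.2 → 5.8). Not NE.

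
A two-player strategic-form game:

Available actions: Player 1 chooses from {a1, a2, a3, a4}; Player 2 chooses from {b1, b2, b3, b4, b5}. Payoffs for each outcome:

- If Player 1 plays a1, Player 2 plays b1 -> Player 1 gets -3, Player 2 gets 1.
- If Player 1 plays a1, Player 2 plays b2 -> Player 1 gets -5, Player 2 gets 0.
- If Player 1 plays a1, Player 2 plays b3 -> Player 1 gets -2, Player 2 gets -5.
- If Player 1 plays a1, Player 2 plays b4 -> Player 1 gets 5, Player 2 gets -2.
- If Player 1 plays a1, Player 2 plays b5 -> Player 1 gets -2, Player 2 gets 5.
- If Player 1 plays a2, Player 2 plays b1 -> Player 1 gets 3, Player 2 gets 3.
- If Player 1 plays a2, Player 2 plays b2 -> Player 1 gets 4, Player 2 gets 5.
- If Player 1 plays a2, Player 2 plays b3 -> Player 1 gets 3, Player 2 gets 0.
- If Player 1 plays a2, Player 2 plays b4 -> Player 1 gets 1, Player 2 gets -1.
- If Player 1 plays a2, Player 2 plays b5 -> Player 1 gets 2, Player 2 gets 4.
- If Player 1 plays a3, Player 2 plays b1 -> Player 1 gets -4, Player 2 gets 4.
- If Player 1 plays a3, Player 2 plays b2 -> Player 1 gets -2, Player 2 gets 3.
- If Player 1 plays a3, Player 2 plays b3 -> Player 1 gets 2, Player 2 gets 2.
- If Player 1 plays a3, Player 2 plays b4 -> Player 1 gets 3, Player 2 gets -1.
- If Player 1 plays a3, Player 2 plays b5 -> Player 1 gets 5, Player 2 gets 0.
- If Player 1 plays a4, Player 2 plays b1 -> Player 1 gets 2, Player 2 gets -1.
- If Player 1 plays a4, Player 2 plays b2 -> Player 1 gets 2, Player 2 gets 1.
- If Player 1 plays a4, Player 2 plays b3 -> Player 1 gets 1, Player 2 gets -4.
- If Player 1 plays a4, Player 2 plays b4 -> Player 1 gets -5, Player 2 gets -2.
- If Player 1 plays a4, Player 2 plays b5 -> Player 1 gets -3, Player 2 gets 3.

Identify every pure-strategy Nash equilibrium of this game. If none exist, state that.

Check each profile: it is a Nash equilibrium iff no player can strictly gain by switching unilaterally.
(a1, b1): Player 1 can switch to a2 (-3 → 3). Not NE.
(a1, b2): Player 1 can switch to a2 (-5 → 4). Not NE.
(a1, b3): Player 1 can switch to a2 (-2 → 3). Not NE.
(a1, b4): Player 2 can switch to b1 (-2 → 1). Not NE.
(a1, b5): Player 1 can switch to a2 (-2 → 2). Not NE.
(a2, b1): Player 2 can switch to b2 (3 → 5). Not NE.
(a2, b2): Player 1 gets 4, best alternative 2; Player 2 gets 5, best alternative 4. No profitable deviation — NE.
(The remaining 13 profiles each have a profitable deviation by the same check.)

Pure NE: (a2, b2)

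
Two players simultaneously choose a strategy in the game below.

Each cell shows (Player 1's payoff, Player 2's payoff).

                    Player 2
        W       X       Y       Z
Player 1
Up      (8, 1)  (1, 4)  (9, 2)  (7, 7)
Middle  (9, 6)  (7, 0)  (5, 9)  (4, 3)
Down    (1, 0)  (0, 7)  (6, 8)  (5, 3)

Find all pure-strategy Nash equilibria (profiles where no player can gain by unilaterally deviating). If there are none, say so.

(Up, Z)

Player 1 against W: payoffs 8, 9, 1 → best response Middle.
Player 1 against X: payoffs 1, 7, 0 → best response Middle.
Player 1 against Y: payoffs 9, 5, 6 → best response Up.
Player 1 against Z: payoffs 7, 4, 5 → best response Up.
Player 2 against Up: payoffs 1, 4, 2, 7 → best response Z.
Player 2 against Middle: payoffs 6, 0, 9, 3 → best response Y.
Player 2 against Down: payoffs 0, 7, 8, 3 → best response Y.
Mutual best responses: (Up, Z).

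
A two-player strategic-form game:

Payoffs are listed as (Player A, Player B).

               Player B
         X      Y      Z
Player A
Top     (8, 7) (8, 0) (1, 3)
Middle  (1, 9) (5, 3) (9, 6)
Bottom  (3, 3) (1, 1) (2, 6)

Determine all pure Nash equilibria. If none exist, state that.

Player A against X: payoffs 8, 1, 3 → best response Top.
Player A against Y: payoffs 8, 5, 1 → best response Top.
Player A against Z: payoffs 1, 9, 2 → best response Middle.
Player B against Top: payoffs 7, 0, 3 → best response X.
Player B against Middle: payoffs 9, 3, 6 → best response X.
Player B against Bottom: payoffs 3, 1, 6 → best response Z.
Mutual best responses: (Top, X).

(Top, X)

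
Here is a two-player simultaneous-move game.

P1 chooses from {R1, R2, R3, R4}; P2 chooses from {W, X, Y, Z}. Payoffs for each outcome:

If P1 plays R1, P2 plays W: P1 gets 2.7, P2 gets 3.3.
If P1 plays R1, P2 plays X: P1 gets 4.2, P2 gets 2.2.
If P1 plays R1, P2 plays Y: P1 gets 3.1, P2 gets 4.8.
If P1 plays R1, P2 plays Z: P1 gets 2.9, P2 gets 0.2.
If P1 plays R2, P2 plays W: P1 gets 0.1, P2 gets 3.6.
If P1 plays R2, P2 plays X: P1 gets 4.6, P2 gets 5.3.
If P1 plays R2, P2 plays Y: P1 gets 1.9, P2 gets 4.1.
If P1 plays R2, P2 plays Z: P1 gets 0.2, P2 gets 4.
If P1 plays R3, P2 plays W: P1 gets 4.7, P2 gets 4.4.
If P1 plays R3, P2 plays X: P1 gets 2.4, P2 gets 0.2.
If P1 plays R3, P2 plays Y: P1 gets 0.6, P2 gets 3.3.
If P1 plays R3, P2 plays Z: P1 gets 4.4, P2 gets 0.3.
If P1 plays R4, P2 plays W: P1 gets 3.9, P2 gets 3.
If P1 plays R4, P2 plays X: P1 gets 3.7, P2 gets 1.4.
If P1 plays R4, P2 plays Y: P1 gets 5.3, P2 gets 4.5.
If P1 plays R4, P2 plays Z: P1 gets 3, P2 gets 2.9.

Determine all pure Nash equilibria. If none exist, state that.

(R1, W): P1 can switch to R3 (2.7 → 4.7). Not NE.
(R1, X): P1 can switch to R2 (4.2 → 4.6). Not NE.
(R1, Y): P1 can switch to R4 (3.1 → 5.3). Not NE.
(R1, Z): P1 can switch to R3 (2.9 → 4.4). Not NE.
(R2, W): P1 can switch to R1 (0.1 → 2.7). Not NE.
(R2, X): P1 gets 4.6, best alternative 4.2; P2 gets 5.3, best alternative 4.1. No profitable deviation — NE.
(R2, Y): P1 can switch to R1 (1.9 → 3.1). Not NE.
(R2, Z): P1 can switch to R1 (0.2 → 2.9). Not NE.
(R3, W): P1 gets 4.7, best alternative 3.9; P2 gets 4.4, best alternative 3.3. No profitable deviation — NE.
(R3, X): P1 can switch to R1 (2.4 → 4.2). Not NE.
(R3, Y): P1 can switch to R1 (0.6 → 3.1). Not NE.
(R3, Z): P2 can switch to W (0.3 → 4.4). Not NE.
(R4, Y): P1 gets 5.3, best alternative 3.1; P2 gets 4.5, best alternative 3. No profitable deviation — NE.
(The remaining 3 profiles each have a profitable deviation by the same check.)

(R2, X) and (R3, W) and (R4, Y)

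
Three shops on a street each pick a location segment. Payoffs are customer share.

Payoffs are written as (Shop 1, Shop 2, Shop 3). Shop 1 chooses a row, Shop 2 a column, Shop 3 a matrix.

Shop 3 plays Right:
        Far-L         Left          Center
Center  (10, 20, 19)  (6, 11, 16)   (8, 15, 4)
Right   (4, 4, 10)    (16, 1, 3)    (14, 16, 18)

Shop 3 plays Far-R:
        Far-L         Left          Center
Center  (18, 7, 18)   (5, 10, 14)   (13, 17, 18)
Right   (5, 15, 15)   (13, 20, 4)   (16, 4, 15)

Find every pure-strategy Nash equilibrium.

(Center, Far-L, Right); (Right, Left, Far-R); (Right, Center, Right)

Shop 1 against (Far-L, Right): payoffs 10, 4 → best response Center.
Shop 1 against (Far-L, Far-R): payoffs 18, 5 → best response Center.
Shop 1 against (Left, Right): payoffs 6, 16 → best response Right.
Shop 1 against (Left, Far-R): payoffs 5, 13 → best response Right.
Shop 1 against (Center, Right): payoffs 8, 14 → best response Right.
Shop 1 against (Center, Far-R): payoffs 13, 16 → best response Right.
Shop 2 against (Center, Right): payoffs 20, 11, 15 → best response Far-L.
Shop 2 against (Center, Far-R): payoffs 7, 10, 17 → best response Center.
Shop 2 against (Right, Right): payoffs 4, 1, 16 → best response Center.
Shop 2 against (Right, Far-R): payoffs 15, 20, 4 → best response Left.
Shop 3 against (Center, Far-L): payoffs 19, 18 → best response Right.
Shop 3 against (Center, Left): payoffs 16, 14 → best response Right.
Shop 3 against (Center, Center): payoffs 4, 18 → best response Far-R.
Shop 3 against (Right, Far-L): payoffs 10, 15 → best response Far-R.
Shop 3 against (Right, Left): payoffs 3, 4 → best response Far-R.
Shop 3 against (Right, Center): payoffs 18, 15 → best response Right.
Mutual best responses: (Center, Far-L, Right); (Right, Left, Far-R); (Right, Center, Right).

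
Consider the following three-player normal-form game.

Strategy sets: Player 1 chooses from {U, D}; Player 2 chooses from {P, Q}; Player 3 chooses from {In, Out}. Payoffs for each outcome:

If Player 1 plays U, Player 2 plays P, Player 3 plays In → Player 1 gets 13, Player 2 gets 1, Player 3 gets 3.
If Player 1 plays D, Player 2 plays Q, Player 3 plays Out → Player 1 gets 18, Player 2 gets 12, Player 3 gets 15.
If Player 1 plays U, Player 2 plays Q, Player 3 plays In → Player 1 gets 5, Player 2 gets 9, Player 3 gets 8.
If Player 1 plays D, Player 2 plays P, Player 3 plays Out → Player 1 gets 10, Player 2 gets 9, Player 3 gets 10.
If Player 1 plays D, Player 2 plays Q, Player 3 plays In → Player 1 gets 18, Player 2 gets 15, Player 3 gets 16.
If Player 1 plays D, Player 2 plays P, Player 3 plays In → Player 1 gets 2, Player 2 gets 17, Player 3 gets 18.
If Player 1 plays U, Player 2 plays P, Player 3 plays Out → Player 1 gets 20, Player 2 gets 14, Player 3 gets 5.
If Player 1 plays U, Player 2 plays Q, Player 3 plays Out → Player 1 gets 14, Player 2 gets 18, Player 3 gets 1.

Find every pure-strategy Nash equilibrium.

Check each profile: it is a Nash equilibrium iff no player can strictly gain by switching unilaterally.
(U, P, In): Player 2 can switch to Q (1 → 9). Not NE.
(U, P, Out): Player 2 can switch to Q (14 → 18). Not NE.
(U, Q, In): Player 1 can switch to D (5 → 18). Not NE.
(U, Q, Out): Player 1 can switch to D (14 → 18). Not NE.
(D, P, In): Player 1 can switch to U (2 → 13). Not NE.
(D, P, Out): Player 1 can switch to U (10 → 20). Not NE.
(D, Q, In): Player 2 can switch to P (15 → 17). Not NE.
(D, Q, Out): Player 3 can switch to In (15 → 16). Not NE.

No pure-strategy Nash equilibrium.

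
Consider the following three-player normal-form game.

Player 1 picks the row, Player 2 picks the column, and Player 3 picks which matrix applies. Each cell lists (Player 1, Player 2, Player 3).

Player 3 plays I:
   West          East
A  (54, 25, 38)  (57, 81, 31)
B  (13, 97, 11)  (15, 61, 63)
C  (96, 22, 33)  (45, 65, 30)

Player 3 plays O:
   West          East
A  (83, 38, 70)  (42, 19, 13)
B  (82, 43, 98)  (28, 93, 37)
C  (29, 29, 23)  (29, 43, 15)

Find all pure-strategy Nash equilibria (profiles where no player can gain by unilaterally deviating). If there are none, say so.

Mark each player's best response to every combination of opponents' strategies; a profile where every player is best-responding is a pure Nash equilibrium.
Player 1 against (West, I): payoffs 54, 13, 96 → best response C.
Player 1 against (West, O): payoffs 83, 82, 29 → best response A.
Player 1 against (East, I): payoffs 57, 15, 45 → best response A.
Player 1 against (East, O): payoffs 42, 28, 29 → best response A.
Player 2 against (A, I): payoffs 25, 81 → best response East.
Player 2 against (A, O): payoffs 38, 19 → best response West.
Player 2 against (B, I): payoffs 97, 61 → best response West.
Player 2 against (B, O): payoffs 43, 93 → best response East.
Player 2 against (C, I): payoffs 22, 65 → best response East.
Player 2 against (C, O): payoffs 29, 43 → best response East.
Player 3 against (A, West): payoffs 38, 70 → best response O.
Player 3 against (A, East): payoffs 31, 13 → best response I.
Player 3 against (B, West): payoffs 11, 98 → best response O.
Player 3 against (B, East): payoffs 63, 37 → best response I.
Player 3 against (C, West): payoffs 33, 23 → best response I.
Player 3 against (C, East): payoffs 30, 15 → best response I.
Mutual best responses: (A, West, O); (A, East, I).

(A, West, O); (A, East, I)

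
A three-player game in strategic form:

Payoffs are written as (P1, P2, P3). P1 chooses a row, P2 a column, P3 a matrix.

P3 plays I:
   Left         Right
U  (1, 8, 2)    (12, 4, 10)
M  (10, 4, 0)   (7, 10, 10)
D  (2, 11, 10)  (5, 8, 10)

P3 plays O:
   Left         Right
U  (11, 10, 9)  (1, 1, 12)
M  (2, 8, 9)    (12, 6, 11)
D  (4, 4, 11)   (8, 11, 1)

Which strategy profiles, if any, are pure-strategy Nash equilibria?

The unique pure-strategy Nash equilibrium is (U, Left, O).

P1 against (Left, I): payoffs 1, 10, 2 → best response M.
P1 against (Left, O): payoffs 11, 2, 4 → best response U.
P1 against (Right, I): payoffs 12, 7, 5 → best response U.
P1 against (Right, O): payoffs 1, 12, 8 → best response M.
P2 against (U, I): payoffs 8, 4 → best response Left.
P2 against (U, O): payoffs 10, 1 → best response Left.
P2 against (M, I): payoffs 4, 10 → best response Right.
P2 against (M, O): payoffs 8, 6 → best response Left.
P2 against (D, I): payoffs 11, 8 → best response Left.
P2 against (D, O): payoffs 4, 11 → best response Right.
P3 against (U, Left): payoffs 2, 9 → best response O.
P3 against (U, Right): payoffs 10, 12 → best response O.
P3 against (M, Left): payoffs 0, 9 → best response O.
P3 against (M, Right): payoffs 10, 11 → best response O.
P3 against (D, Left): payoffs 10, 11 → best response O.
P3 against (D, Right): payoffs 10, 1 → best response I.
Mutual best responses: (U, Left, O).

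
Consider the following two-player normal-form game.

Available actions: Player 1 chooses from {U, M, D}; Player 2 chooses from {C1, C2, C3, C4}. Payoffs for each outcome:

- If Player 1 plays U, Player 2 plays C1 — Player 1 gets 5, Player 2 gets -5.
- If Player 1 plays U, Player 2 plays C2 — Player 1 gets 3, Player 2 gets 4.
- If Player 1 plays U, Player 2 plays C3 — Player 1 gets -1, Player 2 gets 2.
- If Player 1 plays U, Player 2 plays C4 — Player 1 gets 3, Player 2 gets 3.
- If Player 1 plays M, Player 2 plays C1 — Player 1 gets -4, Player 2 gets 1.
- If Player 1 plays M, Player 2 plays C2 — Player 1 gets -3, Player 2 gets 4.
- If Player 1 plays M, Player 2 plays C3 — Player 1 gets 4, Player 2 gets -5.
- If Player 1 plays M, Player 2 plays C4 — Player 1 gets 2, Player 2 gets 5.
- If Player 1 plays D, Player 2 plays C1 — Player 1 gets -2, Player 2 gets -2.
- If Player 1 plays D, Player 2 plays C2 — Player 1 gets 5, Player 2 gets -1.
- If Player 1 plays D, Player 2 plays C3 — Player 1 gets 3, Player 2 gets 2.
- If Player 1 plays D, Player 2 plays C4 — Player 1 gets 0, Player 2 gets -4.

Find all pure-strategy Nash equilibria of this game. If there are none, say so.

none

(U, C1): Player 2 can switch to C2 (-5 → 4). Not NE.
(U, C2): Player 1 can switch to D (3 → 5). Not NE.
(U, C3): Player 1 can switch to M (-1 → 4). Not NE.
(U, C4): Player 2 can switch to C2 (3 → 4). Not NE.
(M, C1): Player 1 can switch to U (-4 → 5). Not NE.
(M, C2): Player 1 can switch to U (-3 → 3). Not NE.
(M, C3): Player 2 can switch to C1 (-5 → 1). Not NE.
(M, C4): Player 1 can switch to U (2 → 3). Not NE.
(D, C1): Player 1 can switch to U (-2 → 5). Not NE.
(D, C2): Player 2 can switch to C3 (-1 → 2). Not NE.
(The remaining 2 profiles each have a profitable deviation by the same check.)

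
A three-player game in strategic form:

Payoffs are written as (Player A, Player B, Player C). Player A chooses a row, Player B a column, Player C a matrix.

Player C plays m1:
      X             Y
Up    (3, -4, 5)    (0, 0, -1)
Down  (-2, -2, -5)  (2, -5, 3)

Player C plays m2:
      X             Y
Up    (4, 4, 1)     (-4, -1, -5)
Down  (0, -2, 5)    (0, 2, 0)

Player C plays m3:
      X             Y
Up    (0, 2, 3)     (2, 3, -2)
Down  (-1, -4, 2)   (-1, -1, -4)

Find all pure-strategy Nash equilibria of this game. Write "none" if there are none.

There is no pure-strategy Nash equilibrium.

Player A against (X, m1): payoffs 3, -2 → best response Up.
Player A against (X, m2): payoffs 4, 0 → best response Up.
Player A against (X, m3): payoffs 0, -1 → best response Up.
Player A against (Y, m1): payoffs 0, 2 → best response Down.
Player A against (Y, m2): payoffs -4, 0 → best response Down.
Player A against (Y, m3): payoffs 2, -1 → best response Up.
Player B against (Up, m1): payoffs -4, 0 → best response Y.
Player B against (Up, m2): payoffs 4, -1 → best response X.
Player B against (Up, m3): payoffs 2, 3 → best response Y.
Player B against (Down, m1): payoffs -2, -5 → best response X.
Player B against (Down, m2): payoffs -2, 2 → best response Y.
Player B against (Down, m3): payoffs -4, -1 → best response Y.
Player C against (Up, X): payoffs 5, 1, 3 → best response m1.
Player C against (Up, Y): payoffs -1, -5, -2 → best response m1.
Player C against (Down, X): payoffs -5, 5, 2 → best response m2.
Player C against (Down, Y): payoffs 3, 0, -4 → best response m1.
No profile is a mutual best response for all players.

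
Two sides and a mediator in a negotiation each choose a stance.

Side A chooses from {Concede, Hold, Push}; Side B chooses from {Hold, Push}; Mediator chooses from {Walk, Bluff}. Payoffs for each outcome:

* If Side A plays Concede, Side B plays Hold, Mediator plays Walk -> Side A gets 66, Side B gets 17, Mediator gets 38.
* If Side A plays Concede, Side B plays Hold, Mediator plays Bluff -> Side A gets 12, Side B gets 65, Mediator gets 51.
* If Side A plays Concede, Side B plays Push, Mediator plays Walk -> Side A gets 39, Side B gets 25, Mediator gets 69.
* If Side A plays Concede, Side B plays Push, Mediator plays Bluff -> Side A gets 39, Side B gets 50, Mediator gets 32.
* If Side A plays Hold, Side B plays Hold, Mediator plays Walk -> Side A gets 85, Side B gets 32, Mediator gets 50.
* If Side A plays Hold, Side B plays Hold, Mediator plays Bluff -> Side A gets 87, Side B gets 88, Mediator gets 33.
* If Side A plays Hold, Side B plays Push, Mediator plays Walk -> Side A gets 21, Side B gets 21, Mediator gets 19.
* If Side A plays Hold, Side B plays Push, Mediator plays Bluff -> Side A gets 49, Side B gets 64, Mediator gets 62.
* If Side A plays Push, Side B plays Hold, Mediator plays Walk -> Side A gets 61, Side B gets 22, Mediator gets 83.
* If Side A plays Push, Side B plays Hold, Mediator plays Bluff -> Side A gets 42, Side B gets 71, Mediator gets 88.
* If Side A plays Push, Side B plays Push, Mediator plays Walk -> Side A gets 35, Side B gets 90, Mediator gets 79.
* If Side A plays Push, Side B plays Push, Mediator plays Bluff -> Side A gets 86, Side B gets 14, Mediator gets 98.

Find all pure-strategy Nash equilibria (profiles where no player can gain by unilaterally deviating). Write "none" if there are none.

Mark each player's best response to every combination of opponents' strategies; a profile where every player is best-responding is a pure Nash equilibrium.
Side A against (Hold, Walk): payoffs 66, 85, 61 → best response Hold.
Side A against (Hold, Bluff): payoffs 12, 87, 42 → best response Hold.
Side A against (Push, Walk): payoffs 39, 21, 35 → best response Concede.
Side A against (Push, Bluff): payoffs 39, 49, 86 → best response Push.
Side B against (Concede, Walk): payoffs 17, 25 → best response Push.
Side B against (Concede, Bluff): payoffs 65, 50 → best response Hold.
Side B against (Hold, Walk): payoffs 32, 21 → best response Hold.
Side B against (Hold, Bluff): payoffs 88, 64 → best response Hold.
Side B against (Push, Walk): payoffs 22, 90 → best response Push.
Side B against (Push, Bluff): payoffs 71, 14 → best response Hold.
Mediator against (Concede, Hold): payoffs 38, 51 → best response Bluff.
Mediator against (Concede, Push): payoffs 69, 32 → best response Walk.
Mediator against (Hold, Hold): payoffs 50, 33 → best response Walk.
Mediator against (Hold, Push): payoffs 19, 62 → best response Bluff.
Mediator against (Push, Hold): payoffs 83, 88 → best response Bluff.
Mediator against (Push, Push): payoffs 79, 98 → best response Bluff.
Mutual best responses: (Concede, Push, Walk); (Hold, Hold, Walk).

The pure Nash equilibria are (Concede, Push, Walk); (Hold, Hold, Walk).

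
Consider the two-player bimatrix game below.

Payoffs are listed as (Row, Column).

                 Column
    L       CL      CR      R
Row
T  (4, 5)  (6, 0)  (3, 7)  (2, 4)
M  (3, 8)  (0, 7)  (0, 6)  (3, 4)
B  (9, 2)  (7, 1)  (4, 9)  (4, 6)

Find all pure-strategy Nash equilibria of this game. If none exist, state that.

(B, CR)

Check each profile: it is a Nash equilibrium iff no player can strictly gain by switching unilaterally.
(T, L): Row can switch to B (4 → 9). Not NE.
(T, CL): Row can switch to B (6 → 7). Not NE.
(T, CR): Row can switch to B (3 → 4). Not NE.
(T, R): Row can switch to M (2 → 3). Not NE.
(M, L): Row can switch to T (3 → 4). Not NE.
(M, CL): Row can switch to T (0 → 6). Not NE.
(M, CR): Row can switch to T (0 → 3). Not NE.
(M, R): Row can switch to B (3 → 4). Not NE.
(B, L): Column can switch to CR (2 → 9). Not NE.
(B, CL): Column can switch to L (1 → 2). Not NE.
(B, CR): Row gets 4, best alternative 3; Column gets 9, best alternative 6. No profitable deviation — NE.
(B, R): Column can switch to CR (6 → 9). Not NE.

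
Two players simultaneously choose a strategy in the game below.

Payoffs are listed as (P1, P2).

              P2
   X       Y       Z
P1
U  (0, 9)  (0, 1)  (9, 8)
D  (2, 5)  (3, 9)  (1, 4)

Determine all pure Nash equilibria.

(D, Y)

P1 against X: payoffs 0, 2 → best response D.
P1 against Y: payoffs 0, 3 → best response D.
P1 against Z: payoffs 9, 1 → best response U.
P2 against U: payoffs 9, 1, 8 → best response X.
P2 against D: payoffs 5, 9, 4 → best response Y.
Mutual best responses: (D, Y).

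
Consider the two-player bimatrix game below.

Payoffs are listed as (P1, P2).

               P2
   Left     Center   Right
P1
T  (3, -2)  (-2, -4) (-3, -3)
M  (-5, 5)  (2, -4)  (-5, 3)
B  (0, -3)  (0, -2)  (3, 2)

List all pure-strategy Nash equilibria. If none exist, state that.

Pure-strategy Nash equilibria: (T, Left); (B, Right)

For each player, find the best response to each opponent profile; mutual best responses are the pure NE.
P1 against Left: payoffs 3, -5, 0 → best response T.
P1 against Center: payoffs -2, 2, 0 → best response M.
P1 against Right: payoffs -3, -5, 3 → best response B.
P2 against T: payoffs -2, -4, -3 → best response Left.
P2 against M: payoffs 5, -4, 3 → best response Left.
P2 against B: payoffs -3, -2, 2 → best response Right.
Mutual best responses: (T, Left); (B, Right).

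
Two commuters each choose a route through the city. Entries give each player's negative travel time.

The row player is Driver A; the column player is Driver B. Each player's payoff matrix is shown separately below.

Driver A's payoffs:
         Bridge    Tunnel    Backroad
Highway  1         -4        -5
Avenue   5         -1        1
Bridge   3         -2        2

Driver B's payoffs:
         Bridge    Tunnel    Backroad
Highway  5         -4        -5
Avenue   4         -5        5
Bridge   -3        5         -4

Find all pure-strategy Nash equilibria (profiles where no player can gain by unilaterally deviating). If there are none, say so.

Driver A against Bridge: payoffs 1, 5, 3 → best response Avenue.
Driver A against Tunnel: payoffs -4, -1, -2 → best response Avenue.
Driver A against Backroad: payoffs -5, 1, 2 → best response Bridge.
Driver B against Highway: payoffs 5, -4, -5 → best response Bridge.
Driver B against Avenue: payoffs 4, -5, 5 → best response Backroad.
Driver B against Bridge: payoffs -3, 5, -4 → best response Tunnel.
No profile is a mutual best response for all players.

No pure-strategy Nash equilibrium.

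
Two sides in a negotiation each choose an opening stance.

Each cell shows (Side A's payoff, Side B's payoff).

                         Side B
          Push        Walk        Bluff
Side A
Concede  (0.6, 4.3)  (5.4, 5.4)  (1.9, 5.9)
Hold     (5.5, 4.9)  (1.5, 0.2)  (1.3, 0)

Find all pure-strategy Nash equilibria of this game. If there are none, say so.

Check each profile: it is a Nash equilibrium iff no player can strictly gain by switching unilaterally.
(Concede, Push): Side A can switch to Hold (0.6 → 5.5). Not NE.
(Concede, Walk): Side B can switch to Bluff (5.4 → 5.9). Not NE.
(Concede, Bluff): Side A gets 1.9, best alternative 1.3; Side B gets 5.9, best alternative 5.4. No profitable deviation — NE.
(Hold, Push): Side A gets 5.5, best alternative 0.6; Side B gets 4.9, best alternative 0.2. No profitable deviation — NE.
(Hold, Walk): Side A can switch to Concede (1.5 → 5.4). Not NE.
(Hold, Bluff): Side A can switch to Concede (1.3 → 1.9). Not NE.

(Concede, Bluff) and (Hold, Push)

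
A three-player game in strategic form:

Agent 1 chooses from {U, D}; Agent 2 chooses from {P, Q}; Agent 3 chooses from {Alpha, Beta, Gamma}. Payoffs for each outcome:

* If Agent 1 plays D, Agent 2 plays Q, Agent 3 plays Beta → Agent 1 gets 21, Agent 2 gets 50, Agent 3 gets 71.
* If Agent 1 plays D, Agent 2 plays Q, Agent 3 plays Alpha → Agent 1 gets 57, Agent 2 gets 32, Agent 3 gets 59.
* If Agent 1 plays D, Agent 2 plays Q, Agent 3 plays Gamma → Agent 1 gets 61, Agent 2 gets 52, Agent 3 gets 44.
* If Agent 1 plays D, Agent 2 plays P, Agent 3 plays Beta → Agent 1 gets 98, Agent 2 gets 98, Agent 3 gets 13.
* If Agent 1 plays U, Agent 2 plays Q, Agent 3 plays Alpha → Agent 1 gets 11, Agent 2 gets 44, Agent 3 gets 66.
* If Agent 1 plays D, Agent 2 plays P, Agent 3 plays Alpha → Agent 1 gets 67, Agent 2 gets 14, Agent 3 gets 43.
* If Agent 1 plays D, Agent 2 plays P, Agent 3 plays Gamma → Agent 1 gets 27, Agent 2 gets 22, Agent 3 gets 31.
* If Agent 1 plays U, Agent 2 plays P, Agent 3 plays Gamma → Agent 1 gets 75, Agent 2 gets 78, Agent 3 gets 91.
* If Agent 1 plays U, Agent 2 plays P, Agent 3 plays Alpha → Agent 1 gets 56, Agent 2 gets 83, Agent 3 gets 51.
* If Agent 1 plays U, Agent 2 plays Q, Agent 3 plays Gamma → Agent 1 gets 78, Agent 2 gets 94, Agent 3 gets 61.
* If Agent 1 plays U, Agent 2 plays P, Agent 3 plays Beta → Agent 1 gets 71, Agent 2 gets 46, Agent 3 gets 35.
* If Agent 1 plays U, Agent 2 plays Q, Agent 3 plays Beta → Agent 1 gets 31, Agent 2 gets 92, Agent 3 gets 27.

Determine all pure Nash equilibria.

(U, P, Alpha): Agent 1 can switch to D (56 → 67). Not NE.
(U, P, Beta): Agent 1 can switch to D (71 → 98). Not NE.
(U, P, Gamma): Agent 2 can switch to Q (78 → 94). Not NE.
(U, Q, Alpha): Agent 1 can switch to D (11 → 57). Not NE.
(U, Q, Beta): Agent 3 can switch to Alpha (27 → 66). Not NE.
(U, Q, Gamma): Agent 3 can switch to Alpha (61 → 66). Not NE.
(D, P, Alpha): Agent 2 can switch to Q (14 → 32). Not NE.
(D, P, Beta): Agent 3 can switch to Alpha (13 → 43). Not NE.
(D, P, Gamma): Agent 1 can switch to U (27 → 75). Not NE.
(D, Q, Alpha): Agent 3 can switch to Beta (59 → 71). Not NE.
(The remaining 2 profiles each have a profitable deviation by the same check.)

There is no pure-strategy Nash equilibrium.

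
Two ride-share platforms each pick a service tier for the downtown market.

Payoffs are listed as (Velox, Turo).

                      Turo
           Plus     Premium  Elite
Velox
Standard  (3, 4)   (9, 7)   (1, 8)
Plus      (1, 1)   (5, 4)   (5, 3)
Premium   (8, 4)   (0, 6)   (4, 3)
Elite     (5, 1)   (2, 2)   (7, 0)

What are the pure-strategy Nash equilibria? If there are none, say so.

Check each profile: it is a Nash equilibrium iff no player can strictly gain by switching unilaterally.
(Standard, Plus): Velox can switch to Premium (3 → 8). Not NE.
(Standard, Premium): Turo can switch to Elite (7 → 8). Not NE.
(Standard, Elite): Velox can switch to Plus (1 → 5). Not NE.
(Plus, Plus): Velox can switch to Standard (1 → 3). Not NE.
(Plus, Premium): Velox can switch to Standard (5 → 9). Not NE.
(Plus, Elite): Velox can switch to Elite (5 → 7). Not NE.
(Premium, Plus): Turo can switch to Premium (4 → 6). Not NE.
(Premium, Premium): Velox can switch to Standard (0 → 9). Not NE.
(Premium, Elite): Velox can switch to Plus (4 → 5). Not NE.
(Elite, Plus): Velox can switch to Premium (5 → 8). Not NE.
(The remaining 2 profiles each have a profitable deviation by the same check.)

No pure-strategy Nash equilibrium.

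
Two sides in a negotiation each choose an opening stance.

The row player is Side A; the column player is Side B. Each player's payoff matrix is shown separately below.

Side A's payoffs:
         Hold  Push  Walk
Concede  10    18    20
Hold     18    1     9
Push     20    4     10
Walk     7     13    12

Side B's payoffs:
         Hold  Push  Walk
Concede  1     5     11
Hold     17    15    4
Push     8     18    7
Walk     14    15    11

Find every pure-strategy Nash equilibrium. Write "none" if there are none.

The unique pure-strategy Nash equilibrium is (Concede, Walk).

(Concede, Hold): Side A can switch to Hold (10 → 18). Not NE.
(Concede, Push): Side B can switch to Walk (5 → 11). Not NE.
(Concede, Walk): Side A gets 20, best alternative 12; Side B gets 11, best alternative 5. No profitable deviation — NE.
(Hold, Hold): Side A can switch to Push (18 → 20). Not NE.
(Hold, Push): Side A can switch to Concede (1 → 18). Not NE.
(Hold, Walk): Side A can switch to Concede (9 → 20). Not NE.
(Push, Hold): Side B can switch to Push (8 → 18). Not NE.
(Push, Push): Side A can switch to Concede (4 → 18). Not NE.
(Push, Walk): Side A can switch to Concede (10 → 20). Not NE.
(The remaining 3 profiles each have a profitable deviation by the same check.)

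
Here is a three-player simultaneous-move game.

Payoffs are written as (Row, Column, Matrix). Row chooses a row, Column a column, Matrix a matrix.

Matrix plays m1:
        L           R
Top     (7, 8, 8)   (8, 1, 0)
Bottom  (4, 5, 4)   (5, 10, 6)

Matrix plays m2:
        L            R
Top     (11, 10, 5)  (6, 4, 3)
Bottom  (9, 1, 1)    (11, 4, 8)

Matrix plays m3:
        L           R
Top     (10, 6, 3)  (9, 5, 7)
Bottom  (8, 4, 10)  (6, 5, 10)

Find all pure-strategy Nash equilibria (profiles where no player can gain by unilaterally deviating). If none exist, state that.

Row against (L, m1): payoffs 7, 4 → best response Top.
Row against (L, m2): payoffs 11, 9 → best response Top.
Row against (L, m3): payoffs 10, 8 → best response Top.
Row against (R, m1): payoffs 8, 5 → best response Top.
Row against (R, m2): payoffs 6, 11 → best response Bottom.
Row against (R, m3): payoffs 9, 6 → best response Top.
Column against (Top, m1): payoffs 8, 1 → best response L.
Column against (Top, m2): payoffs 10, 4 → best response L.
Column against (Top, m3): payoffs 6, 5 → best response L.
Column against (Bottom, m1): payoffs 5, 10 → best response R.
Column against (Bottom, m2): payoffs 1, 4 → best response R.
Column against (Bottom, m3): payoffs 4, 5 → best response R.
Matrix against (Top, L): payoffs 8, 5, 3 → best response m1.
Matrix against (Top, R): payoffs 0, 3, 7 → best response m3.
Matrix against (Bottom, L): payoffs 4, 1, 10 → best response m3.
Matrix against (Bottom, R): payoffs 6, 8, 10 → best response m3.
Mutual best responses: (Top, L, m1).

The unique pure-strategy Nash equilibrium is (Top, L, m1).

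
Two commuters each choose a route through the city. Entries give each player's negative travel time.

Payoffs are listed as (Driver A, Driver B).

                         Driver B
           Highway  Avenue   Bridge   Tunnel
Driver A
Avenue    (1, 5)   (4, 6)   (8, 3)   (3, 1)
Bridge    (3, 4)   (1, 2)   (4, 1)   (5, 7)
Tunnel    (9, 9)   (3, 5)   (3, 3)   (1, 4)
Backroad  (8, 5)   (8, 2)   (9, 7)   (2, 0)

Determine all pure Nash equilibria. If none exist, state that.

Driver A against Highway: payoffs 1, 3, 9, 8 → best response Tunnel.
Driver A against Avenue: payoffs 4, 1, 3, 8 → best response Backroad.
Driver A against Bridge: payoffs 8, 4, 3, 9 → best response Backroad.
Driver A against Tunnel: payoffs 3, 5, 1, 2 → best response Bridge.
Driver B against Avenue: payoffs 5, 6, 3, 1 → best response Avenue.
Driver B against Bridge: payoffs 4, 2, 1, 7 → best response Tunnel.
Driver B against Tunnel: payoffs 9, 5, 3, 4 → best response Highway.
Driver B against Backroad: payoffs 5, 2, 7, 0 → best response Bridge.
Mutual best responses: (Bridge, Tunnel); (Tunnel, Highway); (Backroad, Bridge).

Pure-strategy Nash equilibria: (Bridge, Tunnel) and (Tunnel, Highway) and (Backroad, Bridge)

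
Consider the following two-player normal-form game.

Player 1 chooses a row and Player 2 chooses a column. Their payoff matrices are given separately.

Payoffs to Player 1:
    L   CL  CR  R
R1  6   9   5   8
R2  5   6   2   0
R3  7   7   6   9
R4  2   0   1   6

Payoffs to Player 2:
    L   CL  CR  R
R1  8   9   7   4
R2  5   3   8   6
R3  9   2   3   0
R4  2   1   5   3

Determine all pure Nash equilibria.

The pure Nash equilibria are (R1, CL); (R3, L).

Player 1 against L: payoffs 6, 5, 7, 2 → best response R3.
Player 1 against CL: payoffs 9, 6, 7, 0 → best response R1.
Player 1 against CR: payoffs 5, 2, 6, 1 → best response R3.
Player 1 against R: payoffs 8, 0, 9, 6 → best response R3.
Player 2 against R1: payoffs 8, 9, 7, 4 → best response CL.
Player 2 against R2: payoffs 5, 3, 8, 6 → best response CR.
Player 2 against R3: payoffs 9, 2, 3, 0 → best response L.
Player 2 against R4: payoffs 2, 1, 5, 3 → best response CR.
Mutual best responses: (R1, CL); (R3, L).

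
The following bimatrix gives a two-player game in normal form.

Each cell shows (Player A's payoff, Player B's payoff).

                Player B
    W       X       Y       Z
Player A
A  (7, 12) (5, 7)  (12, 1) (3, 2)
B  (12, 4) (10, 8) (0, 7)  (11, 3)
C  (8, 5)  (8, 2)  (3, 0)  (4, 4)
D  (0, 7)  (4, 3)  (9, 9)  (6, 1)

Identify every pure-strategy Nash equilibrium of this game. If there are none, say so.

Player A against W: payoffs 7, 12, 8, 0 → best response B.
Player A against X: payoffs 5, 10, 8, 4 → best response B.
Player A against Y: payoffs 12, 0, 3, 9 → best response A.
Player A against Z: payoffs 3, 11, 4, 6 → best response B.
Player B against A: payoffs 12, 7, 1, 2 → best response W.
Player B against B: payoffs 4, 8, 7, 3 → best response X.
Player B against C: payoffs 5, 2, 0, 4 → best response W.
Player B against D: payoffs 7, 3, 9, 1 → best response Y.
Mutual best responses: (B, X).

The unique pure-strategy Nash equilibrium is (B, X).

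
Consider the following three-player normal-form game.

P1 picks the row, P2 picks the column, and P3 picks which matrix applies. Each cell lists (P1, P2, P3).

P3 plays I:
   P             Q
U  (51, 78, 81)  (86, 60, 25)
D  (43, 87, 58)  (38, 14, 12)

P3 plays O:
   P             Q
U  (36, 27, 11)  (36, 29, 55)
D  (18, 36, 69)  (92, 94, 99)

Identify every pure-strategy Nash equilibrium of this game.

The pure Nash equilibria are (U, P, I), (D, Q, O).

Check each profile: it is a Nash equilibrium iff no player can strictly gain by switching unilaterally.
(U, P, I): P1 gets 51, best alternative 43; P2 gets 78, best alternative 60; P3 gets 81, best alternative 11. No profitable deviation — NE.
(U, P, O): P2 can switch to Q (27 → 29). Not NE.
(U, Q, I): P2 can switch to P (60 → 78). Not NE.
(U, Q, O): P1 can switch to D (36 → 92). Not NE.
(D, P, I): P1 can switch to U (43 → 51). Not NE.
(D, P, O): P1 can switch to U (18 → 36). Not NE.
(D, Q, I): P1 can switch to U (38 → 86). Not NE.
(D, Q, O): P1 gets 92, best alternative 36; P2 gets 94, best alternative 36; P3 gets 99, best alternative 12. No profitable deviation — NE.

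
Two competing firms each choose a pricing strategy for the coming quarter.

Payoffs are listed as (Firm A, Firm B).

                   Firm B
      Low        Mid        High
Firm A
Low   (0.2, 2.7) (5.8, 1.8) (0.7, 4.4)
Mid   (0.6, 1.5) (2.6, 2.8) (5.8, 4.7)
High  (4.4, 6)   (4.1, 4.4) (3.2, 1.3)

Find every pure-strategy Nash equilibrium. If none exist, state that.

The pure Nash equilibria are (Mid, High) and (High, Low).

Mark each player's best response to every combination of opponents' strategies; a profile where every player is best-responding is a pure Nash equilibrium.
Firm A against Low: payoffs 0.2, 0.6, 4.4 → best response High.
Firm A against Mid: payoffs 5.8, 2.6, 4.1 → best response Low.
Firm A against High: payoffs 0.7, 5.8, 3.2 → best response Mid.
Firm B against Low: payoffs 2.7, 1.8, 4.4 → best response High.
Firm B against Mid: payoffs 1.5, 2.8, 4.7 → best response High.
Firm B against High: payoffs 6, 4.4, 1.3 → best response Low.
Mutual best responses: (Mid, High); (High, Low).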